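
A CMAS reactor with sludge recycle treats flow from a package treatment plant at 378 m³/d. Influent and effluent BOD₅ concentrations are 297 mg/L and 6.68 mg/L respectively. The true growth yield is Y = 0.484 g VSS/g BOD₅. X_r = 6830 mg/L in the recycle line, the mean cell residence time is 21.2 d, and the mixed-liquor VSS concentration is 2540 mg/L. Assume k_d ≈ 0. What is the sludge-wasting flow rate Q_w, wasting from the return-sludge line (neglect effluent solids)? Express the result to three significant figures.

V·X = Y·Q·ΔS·θ_c gives V = 0.484 × 378 × (297 − 6.68) × 21.2 / 2540 = 443.3 m³.
Wasting from the return line (neglecting effluent solids): Q_w = V·X / (θ_c·X_r) = 443.3 × 2540 / (21.2 × 6830) = 7.777 m³/d.

Q_w ≈ 7.78 m³/d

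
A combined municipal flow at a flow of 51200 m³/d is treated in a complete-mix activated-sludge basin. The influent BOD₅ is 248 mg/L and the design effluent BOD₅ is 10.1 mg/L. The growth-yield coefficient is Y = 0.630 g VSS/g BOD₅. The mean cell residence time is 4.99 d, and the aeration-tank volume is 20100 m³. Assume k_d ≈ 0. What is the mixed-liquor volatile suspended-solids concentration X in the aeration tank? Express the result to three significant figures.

X ≈ 1910 mg/L

X = Y·Q·ΔS·θ_c / V = 0.630 × 51200 × (248 − 10.1) × 4.99 / 20100 = 1905 mg/L.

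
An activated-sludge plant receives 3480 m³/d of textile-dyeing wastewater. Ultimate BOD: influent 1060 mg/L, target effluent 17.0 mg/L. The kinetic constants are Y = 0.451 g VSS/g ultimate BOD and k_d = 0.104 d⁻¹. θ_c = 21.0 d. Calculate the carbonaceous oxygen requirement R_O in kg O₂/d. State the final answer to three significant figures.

The observed yield is Y_obs = Y/(1 + k_d·θ_c) = 0.451 / (1 + 0.104 × 21.0) = 0.451 / 3.184 = 0.1416 g VSS per g ultimate BOD removed.
Substrate removed = Q·(S₀ − S) = 3480 m³/d × (1060 − 17.0) g/m³ = 3.63×10^6 g/d = 3630 kg/d.
P_X = Y_obs·Q·(S₀ − S) = 0.1416 × 3630 = 514.1 kg VSS/d.
Carbonaceous O₂ demand = substrate oxidised − cell-mass equivalent = 3630 − 1.42 × 514.1 = 2900 kg O₂/d.

R_O ≈ 2900 kg O₂/d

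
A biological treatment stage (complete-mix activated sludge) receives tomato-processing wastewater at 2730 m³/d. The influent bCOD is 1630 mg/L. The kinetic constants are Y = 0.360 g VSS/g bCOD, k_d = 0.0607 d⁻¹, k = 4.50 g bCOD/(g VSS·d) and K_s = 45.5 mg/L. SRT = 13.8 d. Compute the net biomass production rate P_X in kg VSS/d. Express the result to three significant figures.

P_X ≈ 870 kg VSS/d

From the Monod/SRT balance for a CMAS, S = K_s·(1+k_d θ_c)/[θ_c·(Y k − k_d) − 1] = 45.5 × (1 + 0.0607 × 13.8) / [13.8 × (0.360 × 4.50 − 0.0607) − 1] = 83.61 / 20.52 = 4.075 mg/L.
Correct the yield for decay: Y_obs = Y/(1 + k_d θ_c) = 0.360 / (1 + 0.0607 × 13.8) = 0.360 / 1.838 = 0.1959.
Mass of bCOD removed per day: Q(S₀ − S) = 2730 × 1626 g/m³ = 4439 kg/d.
Net biomass production P_X = Y_obs × Q·(S₀ − S) = 0.1959 × 4439 = 869.6 kg VSS/d.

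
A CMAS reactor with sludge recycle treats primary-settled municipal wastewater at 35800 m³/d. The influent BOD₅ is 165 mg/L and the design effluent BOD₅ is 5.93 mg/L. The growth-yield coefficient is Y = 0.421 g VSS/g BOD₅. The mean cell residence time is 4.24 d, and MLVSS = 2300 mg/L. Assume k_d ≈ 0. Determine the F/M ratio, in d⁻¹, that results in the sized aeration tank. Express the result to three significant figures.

F/M ≈ 0.581 d⁻¹

V·X = Y·Q·ΔS·θ_c gives V = 0.421 × 35800 × (165 − 5.93) × 4.24 / 2300 = 4420 m³.
Food-to-microorganism ratio F/M = Q S₀ / (V X) = 35800 × 165 / (4420 × 2300) = 0.5811 d⁻¹.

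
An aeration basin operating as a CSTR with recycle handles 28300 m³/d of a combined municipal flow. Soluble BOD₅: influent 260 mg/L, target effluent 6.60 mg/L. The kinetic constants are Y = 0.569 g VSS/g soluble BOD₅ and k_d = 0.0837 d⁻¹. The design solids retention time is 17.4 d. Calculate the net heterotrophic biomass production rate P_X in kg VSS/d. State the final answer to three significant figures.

Y_obs = Y / (1 + k_d θ_c) = 0.569 / (1 + 0.0837 × 17.4) = 0.569 / 2.456 = 0.2316.
Mass of soluble BOD₅ removed per day: Q(S₀ − S) = 28300 × 253.4 g/m³ = 7171 kg/d.
So the net sludge growth is P_X = 0.2316 × 7171 = 1661 kg VSS/d.

P_X ≈ 1660 kg VSS/d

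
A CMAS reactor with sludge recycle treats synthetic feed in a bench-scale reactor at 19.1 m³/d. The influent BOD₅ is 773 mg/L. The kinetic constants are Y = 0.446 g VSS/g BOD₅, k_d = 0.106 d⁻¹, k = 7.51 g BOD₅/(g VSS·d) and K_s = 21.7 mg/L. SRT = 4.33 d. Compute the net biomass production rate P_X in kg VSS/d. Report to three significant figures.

From the Monod/SRT balance for a CMAS, S = K_s·(1+k_d θ_c)/[θ_c·(Y k − k_d) − 1] = 21.7 × (1 + 0.106 × 4.33) / [4.33 × (0.446 × 7.51 − 0.106) − 1] = 31.66 / 13.04 = 2.427 mg/L.
Correct the yield for decay: Y_obs = Y/(1 + k_d θ_c) = 0.446 / (1 + 0.106 × 4.33) = 0.446 / 1.459 = 0.3057.
Mass of BOD₅ removed per day: Q(S₀ − S) = 19.1 × 770.6 g/m³ = 14.72 kg/d.
So the net sludge growth is P_X = 0.3057 × 14.72 = 4.499 kg VSS/d.

P_X ≈ 4.50 kg VSS/d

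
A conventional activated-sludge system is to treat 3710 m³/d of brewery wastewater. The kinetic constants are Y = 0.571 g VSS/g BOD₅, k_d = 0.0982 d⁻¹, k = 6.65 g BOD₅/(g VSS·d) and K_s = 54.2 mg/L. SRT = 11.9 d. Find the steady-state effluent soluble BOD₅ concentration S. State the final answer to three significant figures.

Effluent substrate depends only on kinetics and SRT: S = K_s(1 + k_d θ_c) / [θ_c(Yk − k_d) − 1] = 54.2 × (1 + 0.0982 × 11.9) / [11.9 × (0.571 × 6.65 − 0.0982) − 1] = 117.5 / 43.02 = 2.732 mg/L.

S ≈ 2.73 mg/L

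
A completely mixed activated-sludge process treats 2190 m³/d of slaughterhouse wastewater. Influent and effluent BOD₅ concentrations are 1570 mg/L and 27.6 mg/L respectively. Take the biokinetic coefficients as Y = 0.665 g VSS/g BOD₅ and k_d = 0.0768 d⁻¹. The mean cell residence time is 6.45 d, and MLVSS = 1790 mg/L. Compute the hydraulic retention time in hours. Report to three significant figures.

Steady-state biomass mass balance: V·X·(1 + k_d·θ_c) = Y·Q·(S₀ − S)·θ_c, so V = 0.665 × 2190 × (1570 − 27.6) × 6.45 / [1790 × (1 + 0.0768 × 6.45)] = 1.45×10^7 / 2677 = 5413 m³.
Hydraulic retention time τ = V/Q = 5413 / 2190 = 2.472 d = 59.32 h.

τ ≈ 59.3 h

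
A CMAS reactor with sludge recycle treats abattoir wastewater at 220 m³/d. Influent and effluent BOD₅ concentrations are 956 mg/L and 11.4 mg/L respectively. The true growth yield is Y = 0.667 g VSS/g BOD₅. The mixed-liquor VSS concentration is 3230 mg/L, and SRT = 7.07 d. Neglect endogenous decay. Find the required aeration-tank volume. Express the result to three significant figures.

Biomass mass balance (decay neglected): V·X = Y·Q·(S₀ − S)·θ_c, so V = 0.667 × 220 × (956 − 11.4) × 7.07 / 3230 = 303.4 m³.

V ≈ 303 m³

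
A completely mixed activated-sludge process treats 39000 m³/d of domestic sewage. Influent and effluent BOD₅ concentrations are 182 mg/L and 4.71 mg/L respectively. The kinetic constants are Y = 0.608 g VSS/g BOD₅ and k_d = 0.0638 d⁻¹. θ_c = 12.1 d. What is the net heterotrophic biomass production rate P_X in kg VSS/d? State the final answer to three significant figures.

P_X ≈ 2370 kg VSS/d

Observed yield with endogenous decay: Y_obs = Y / (1 + k_d·θ_c) = 0.608 / (1 + 0.0638 × 12.1) = 0.608 / 1.772 = 0.3431 g VSS/g BOD₅.
ΔS = 182 − 4.71 = 177.3 mg/L, so the substrate removal rate is 39000 × 177.3/1000 = 6914 kg BOD₅/d.
So the net sludge growth is P_X = 0.3431 × 6914 = 2372 kg VSS/d.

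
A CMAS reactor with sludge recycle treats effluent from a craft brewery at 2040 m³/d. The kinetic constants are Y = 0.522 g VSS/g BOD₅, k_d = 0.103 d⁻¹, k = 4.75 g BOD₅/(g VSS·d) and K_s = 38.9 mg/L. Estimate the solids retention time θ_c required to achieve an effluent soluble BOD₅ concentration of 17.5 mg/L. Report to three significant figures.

θ_c ≈ 1.50 d

From 1/θ_c = Y·k·S/(K_s + S) − k_d: Y·k·S/(K_s+S) = 0.522 × 4.75 × 17.5 / (38.9 + 17.5) = 0.7693 d⁻¹.
Then 1/θ_c = μ − k_d = 0.7693 − 0.103 = 0.6663 d⁻¹, giving θ_c = 1.501 d.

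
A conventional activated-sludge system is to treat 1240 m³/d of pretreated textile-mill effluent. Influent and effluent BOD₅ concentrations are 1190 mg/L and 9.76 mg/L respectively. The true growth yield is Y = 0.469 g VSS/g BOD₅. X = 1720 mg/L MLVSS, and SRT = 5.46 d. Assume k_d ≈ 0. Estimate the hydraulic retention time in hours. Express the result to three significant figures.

V·X = Y·Q·ΔS·θ_c gives V = 0.469 × 1240 × (1190 − 9.76) × 5.46 / 1720 = 2179 m³.
τ = V/Q = 2179/1240 = 1.757 d, or 42.17 h.

τ ≈ 42.2 h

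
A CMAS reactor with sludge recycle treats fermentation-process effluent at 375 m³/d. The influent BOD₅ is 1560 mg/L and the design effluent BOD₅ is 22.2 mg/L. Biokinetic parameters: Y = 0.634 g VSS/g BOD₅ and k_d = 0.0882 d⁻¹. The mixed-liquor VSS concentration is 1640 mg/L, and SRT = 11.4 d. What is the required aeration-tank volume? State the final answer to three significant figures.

From the SRT design equation V = Y Q (S₀−S) θ_c / [X (1 + k_d θ_c)] = 0.634 × 375 × (1560 − 22.2) × 11.4 / [1640 × (1 + 0.0882 × 11.4)] = 4.17×10^6 / 3289 = 1267 m³.

V ≈ 1270 m³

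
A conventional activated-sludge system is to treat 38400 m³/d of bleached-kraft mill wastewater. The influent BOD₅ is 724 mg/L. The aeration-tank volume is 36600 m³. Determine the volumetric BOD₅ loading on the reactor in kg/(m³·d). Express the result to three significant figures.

L_v ≈ 0.760 kg BOD₅/(m³·d)

Applied BOD₅ load per unit volume = Q·S₀/V = (38400 × 724/1000)/36600 = 0.7596 kg BOD₅·m⁻³·d⁻¹.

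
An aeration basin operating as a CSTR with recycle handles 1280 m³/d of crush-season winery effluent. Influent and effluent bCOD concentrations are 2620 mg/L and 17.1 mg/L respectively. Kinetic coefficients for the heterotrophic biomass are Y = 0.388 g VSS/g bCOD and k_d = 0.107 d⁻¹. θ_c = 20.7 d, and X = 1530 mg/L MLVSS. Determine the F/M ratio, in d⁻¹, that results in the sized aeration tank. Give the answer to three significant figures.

F/M ≈ 0.403 d⁻¹

Steady-state biomass mass balance: V·X·(1 + k_d·θ_c) = Y·Q·(S₀ − S)·θ_c, so V = 0.388 × 1280 × (2620 − 17.1) × 20.7 / [1530 × (1 + 0.107 × 20.7)] = 2.68×10^7 / 4919 = 5440 m³.
F/M = Q·S₀ / (V·X) = 1280 × 2620 / (5440 × 1530) = 0.4029 g bCOD·(g VSS·d)⁻¹.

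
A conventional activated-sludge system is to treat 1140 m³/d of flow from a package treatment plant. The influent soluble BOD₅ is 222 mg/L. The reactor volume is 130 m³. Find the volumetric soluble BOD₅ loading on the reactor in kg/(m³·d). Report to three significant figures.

L_v ≈ 1.95 kg soluble BOD₅/(m³·d)

Volumetric loading L_v = Q·S₀ / V = 1140 × 222 g/m³ / 130.0 m³ = 1947 g/(m³·d) = 1.947 kg soluble BOD₅/(m³·d).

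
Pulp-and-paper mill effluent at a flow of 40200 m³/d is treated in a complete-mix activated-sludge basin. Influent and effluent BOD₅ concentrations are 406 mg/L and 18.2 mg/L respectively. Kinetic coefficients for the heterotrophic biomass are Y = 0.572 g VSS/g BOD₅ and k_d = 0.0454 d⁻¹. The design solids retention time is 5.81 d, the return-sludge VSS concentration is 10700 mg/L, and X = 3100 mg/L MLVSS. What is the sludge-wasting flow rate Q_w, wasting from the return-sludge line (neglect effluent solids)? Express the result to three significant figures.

Q_w ≈ 659 m³/d

From the SRT design equation V = Y Q (S₀−S) θ_c / [X (1 + k_d θ_c)] = 0.572 × 40200 × (406 − 18.2) × 5.81 / [3100 × (1 + 0.0454 × 5.81)] = 5.18×10^7 / 3918 = 13224 m³.
θ_c = V·X/(Q_w·X_r) when wasting from the recycle, so Q_w = V·X/(θ_c·X_r) = 13224 × 3100 / (5.81 × 10700) = 659.4 m³/d.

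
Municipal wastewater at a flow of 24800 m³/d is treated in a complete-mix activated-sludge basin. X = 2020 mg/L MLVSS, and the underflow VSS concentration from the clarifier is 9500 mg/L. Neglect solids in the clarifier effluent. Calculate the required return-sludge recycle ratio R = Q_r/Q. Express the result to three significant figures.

R ≈ 0.270

Mass balance around the secondary clarifier (neglecting effluent solids): R = X / (X_r − X) = 2020 / (9500 − 2020) = 0.2701.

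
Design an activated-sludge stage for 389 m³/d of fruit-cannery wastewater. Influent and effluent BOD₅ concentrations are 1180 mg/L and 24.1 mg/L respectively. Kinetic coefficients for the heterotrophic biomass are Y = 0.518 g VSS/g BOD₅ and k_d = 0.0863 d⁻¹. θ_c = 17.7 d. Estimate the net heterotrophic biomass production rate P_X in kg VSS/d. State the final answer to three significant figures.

Correct the yield for decay: Y_obs = Y/(1 + k_d θ_c) = 0.518 / (1 + 0.0863 × 17.7) = 0.518 / 2.528 = 0.2049.
ΔS = 1180 − 24.1 = 1156 mg/L, so the substrate removal rate is 389 × 1156/1000 = 449.6 kg BOD₅/d.
So the net sludge growth is P_X = 0.2049 × 449.6 = 92.15 kg VSS/d.

P_X ≈ 92.2 kg VSS/d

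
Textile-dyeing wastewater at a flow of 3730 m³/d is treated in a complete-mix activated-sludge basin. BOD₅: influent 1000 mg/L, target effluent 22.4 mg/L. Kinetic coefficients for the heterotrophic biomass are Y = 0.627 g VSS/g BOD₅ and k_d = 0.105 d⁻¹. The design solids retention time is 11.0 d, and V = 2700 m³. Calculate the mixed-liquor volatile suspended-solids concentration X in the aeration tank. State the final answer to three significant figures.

X = Y·Q·ΔS·θ_c / [V·(1 + k_d θ_c)] = 0.627 × 3730 × (1000 − 22.4) × 11.0 / [2700 × (1 + 0.105 × 11.0)] = 4322 mg/L.

X ≈ 4320 mg/L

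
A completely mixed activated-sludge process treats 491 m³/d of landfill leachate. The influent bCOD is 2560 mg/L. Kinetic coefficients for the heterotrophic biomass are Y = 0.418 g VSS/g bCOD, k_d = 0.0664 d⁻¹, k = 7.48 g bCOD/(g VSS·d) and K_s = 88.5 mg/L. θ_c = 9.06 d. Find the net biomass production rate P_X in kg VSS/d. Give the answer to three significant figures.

P_X ≈ 327 kg VSS/d

Effluent substrate depends only on kinetics and SRT: S = K_s(1 + k_d θ_c) / [θ_c(Yk − k_d) − 1] = 88.5 × (1 + 0.0664 × 9.06) / [9.06 × (0.418 × 7.48 − 0.0664) − 1] = 141.7 / 26.73 = 5.304 mg/L.
Observed yield with endogenous decay: Y_obs = Y / (1 + k_d·θ_c) = 0.418 / (1 + 0.0664 × 9.06) = 0.418 / 1.602 = 0.2610 g VSS/g bCOD.
Q·(S₀ − S) = 491 × (2560 − 5.30) × 10⁻³ = 1254 kg/d removed.
Biomass produced: P_X = Y_obs·Q·ΔS = 0.2610 × 1254 ≈ 327.4 kg VSS/d.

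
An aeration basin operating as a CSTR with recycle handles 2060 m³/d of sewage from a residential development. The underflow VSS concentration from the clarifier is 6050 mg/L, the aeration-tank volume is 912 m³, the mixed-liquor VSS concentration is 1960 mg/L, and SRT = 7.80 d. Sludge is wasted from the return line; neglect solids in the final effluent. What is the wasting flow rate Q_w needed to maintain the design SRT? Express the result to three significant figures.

Wasting from the return line (neglecting effluent solids): Q_w = V·X / (θ_c·X_r) = 912.0 × 1960 / (7.80 × 6050) = 37.88 m³/d.

Q_w ≈ 37.9 m³/d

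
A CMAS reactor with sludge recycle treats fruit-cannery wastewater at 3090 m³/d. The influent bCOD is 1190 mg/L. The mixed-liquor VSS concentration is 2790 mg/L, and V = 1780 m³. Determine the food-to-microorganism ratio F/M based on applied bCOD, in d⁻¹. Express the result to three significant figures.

F/M ≈ 0.740 d⁻¹

F/M = Q·S₀ / (V·X) = 3090 × 1190 / (1780 × 2790) = 0.7404 g bCOD·(g VSS·d)⁻¹.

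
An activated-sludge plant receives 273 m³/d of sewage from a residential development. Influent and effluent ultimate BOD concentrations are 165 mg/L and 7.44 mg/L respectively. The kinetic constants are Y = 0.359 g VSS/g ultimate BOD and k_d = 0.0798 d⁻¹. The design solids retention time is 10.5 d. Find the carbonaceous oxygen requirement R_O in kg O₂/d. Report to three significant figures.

R_O ≈ 31.1 kg O₂/d

The observed yield is Y_obs = Y/(1 + k_d·θ_c) = 0.359 / (1 + 0.0798 × 10.5) = 0.359 / 1.838 = 0.1953 g VSS per g ultimate BOD removed.
Substrate removed = Q·(S₀ − S) = 273 m³/d × (165 − 7.44) g/m³ = 4.3×10^4 g/d = 43.01 kg/d.
Biomass synthesised: P_X = Y_obs × 43.01 = 8.402 kg VSS/d.
Carbonaceous O₂ demand = substrate oxidised − cell-mass equivalent = 43.01 − 1.42 × 8.402 = 31.08 kg O₂/d.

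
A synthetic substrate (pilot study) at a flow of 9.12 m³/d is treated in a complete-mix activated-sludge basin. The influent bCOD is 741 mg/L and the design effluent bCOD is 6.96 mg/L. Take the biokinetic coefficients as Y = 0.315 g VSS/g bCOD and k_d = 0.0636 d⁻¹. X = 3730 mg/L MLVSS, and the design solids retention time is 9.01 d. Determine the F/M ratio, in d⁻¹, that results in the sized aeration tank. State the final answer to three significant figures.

Rearranging the biomass balance for a CMAS with decay, V = Y·Q·ΔS·θ_c / [X·(1+k_d θ_c)] = 0.315 × 9.12 × (741 − 6.96) × 9.01 / [3730 × (1 + 0.0636 × 9.01)] = 1.9×10^4 / 5867 = 3.238 m³.
F/M = Q·S₀ / (V·X) = 9.12 × 741 / (3.238 × 3730) = 0.5595 g bCOD·(g VSS·d)⁻¹.

F/M ≈ 0.560 d⁻¹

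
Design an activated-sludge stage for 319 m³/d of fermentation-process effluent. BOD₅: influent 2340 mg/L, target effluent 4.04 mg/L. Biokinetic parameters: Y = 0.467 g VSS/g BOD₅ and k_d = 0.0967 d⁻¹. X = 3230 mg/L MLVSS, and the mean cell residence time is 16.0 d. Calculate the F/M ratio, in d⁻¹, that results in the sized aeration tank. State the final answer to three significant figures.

F/M ≈ 0.341 d⁻¹

Rearranging the biomass balance for a CMAS with decay, V = Y·Q·ΔS·θ_c / [X·(1+k_d θ_c)] = 0.467 × 319 × (2340 − 4.04) × 16.0 / [3230 × (1 + 0.0967 × 16.0)] = 5.57×10^6 / 8227 = 676.7 m³.
F/M = applied load / biomass = Q·S₀/(V·X) = 319 × 2340 / (676.7 × 3230) = 0.3415 d⁻¹.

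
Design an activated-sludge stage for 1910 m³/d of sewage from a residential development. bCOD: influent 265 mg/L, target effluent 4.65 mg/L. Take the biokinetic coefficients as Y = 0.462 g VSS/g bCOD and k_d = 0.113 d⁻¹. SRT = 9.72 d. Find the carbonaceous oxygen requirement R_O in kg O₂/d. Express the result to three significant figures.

R_O ≈ 342 kg O₂/d

Correct the yield for decay: Y_obs = Y/(1 + k_d θ_c) = 0.462 / (1 + 0.113 × 9.72) = 0.462 / 2.098 = 0.2202.
ΔS = 265 − 4.65 = 260.4 mg/L, so the substrate removal rate is 1910 × 260.4/1000 = 497.3 kg bCOD/d.
P_X = Y_obs·Q·(S₀ − S) = 0.2202 × 497.3 = 109.5 kg VSS/d.
R_O = Q·(S₀ − S) − 1.42·P_X = 497.3 − 1.42 × 109.5 = 341.8 kg O₂/d.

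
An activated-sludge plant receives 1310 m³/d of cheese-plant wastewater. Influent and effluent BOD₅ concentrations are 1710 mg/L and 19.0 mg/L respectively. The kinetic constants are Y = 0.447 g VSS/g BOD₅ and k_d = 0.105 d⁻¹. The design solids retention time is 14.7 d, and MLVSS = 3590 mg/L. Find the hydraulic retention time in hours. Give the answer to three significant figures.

From the SRT design equation V = Y Q (S₀−S) θ_c / [X (1 + k_d θ_c)] = 0.447 × 1310 × (1710 − 19.0) × 14.7 / [3590 × (1 + 0.105 × 14.7)] = 1.46×10^7 / 9131 = 1594 m³.
τ = V/Q = 1594/1310 = 1.217 d, or 29.20 h.

τ ≈ 29.2 h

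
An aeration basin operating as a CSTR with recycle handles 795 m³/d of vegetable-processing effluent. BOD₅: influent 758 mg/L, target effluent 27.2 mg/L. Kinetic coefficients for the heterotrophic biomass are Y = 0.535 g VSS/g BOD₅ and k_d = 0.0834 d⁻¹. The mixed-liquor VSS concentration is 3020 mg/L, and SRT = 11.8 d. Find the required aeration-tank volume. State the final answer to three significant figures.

V ≈ 612 m³

From the SRT design equation V = Y Q (S₀−S) θ_c / [X (1 + k_d θ_c)] = 0.535 × 795 × (758 − 27.2) × 11.8 / [3020 × (1 + 0.0834 × 11.8)] = 3.67×10^6 / 5992 = 612.1 m³.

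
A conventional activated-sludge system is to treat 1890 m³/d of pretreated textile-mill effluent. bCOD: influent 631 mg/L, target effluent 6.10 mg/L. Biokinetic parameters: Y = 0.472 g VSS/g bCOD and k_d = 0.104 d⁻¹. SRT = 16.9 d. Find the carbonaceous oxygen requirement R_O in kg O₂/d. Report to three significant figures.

R_O ≈ 894 kg O₂/d

The observed yield is Y_obs = Y/(1 + k_d·θ_c) = 0.472 / (1 + 0.104 × 16.9) = 0.472 / 2.758 = 0.1712 g VSS per g bCOD removed.
Q·(S₀ − S) = 1890 × (631 − 6.10) × 10⁻³ = 1181 kg/d removed.
P_X = Y_obs·Q·(S₀ − S) = 0.1712 × 1181 = 202.2 kg VSS/d.
Carbonaceous O₂ demand = substrate oxidised − cell-mass equivalent = 1181 − 1.42 × 202.2 = 894.0 kg O₂/d.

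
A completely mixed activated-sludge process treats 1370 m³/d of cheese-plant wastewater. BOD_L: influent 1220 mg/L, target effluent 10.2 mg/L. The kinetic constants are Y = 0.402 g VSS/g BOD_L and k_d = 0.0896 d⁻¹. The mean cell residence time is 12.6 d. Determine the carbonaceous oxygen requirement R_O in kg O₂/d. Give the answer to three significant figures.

Y_obs = Y / (1 + k_d θ_c) = 0.402 / (1 + 0.0896 × 12.6) = 0.402 / 2.129 = 0.1888.
Substrate removed = Q·(S₀ − S) = 1370 m³/d × (1220 − 10.2) g/m³ = 1.66×10^6 g/d = 1657 kg/d.
Biomass synthesised: P_X = Y_obs × 1657 = 313.0 kg VSS/d.
Carbonaceous O₂ demand = substrate oxidised − cell-mass equivalent = 1657 − 1.42 × 313.0 = 1213 kg O₂/d.

R_O ≈ 1210 kg O₂/d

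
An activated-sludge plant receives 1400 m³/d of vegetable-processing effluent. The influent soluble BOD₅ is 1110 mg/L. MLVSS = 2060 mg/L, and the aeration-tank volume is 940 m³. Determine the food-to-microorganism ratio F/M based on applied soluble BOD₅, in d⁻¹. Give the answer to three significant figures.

Food-to-microorganism ratio F/M = Q S₀ / (V X) = 1400 × 1110 / (940.0 × 2060) = 0.8025 d⁻¹.

F/M ≈ 0.803 d⁻¹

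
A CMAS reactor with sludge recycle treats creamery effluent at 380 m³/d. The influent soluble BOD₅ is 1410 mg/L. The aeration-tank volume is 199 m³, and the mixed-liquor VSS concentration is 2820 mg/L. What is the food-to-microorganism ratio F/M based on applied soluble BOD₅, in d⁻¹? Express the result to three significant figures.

F/M ≈ 0.955 d⁻¹

Food-to-microorganism ratio F/M = Q S₀ / (V X) = 380 × 1410 / (199.0 × 2820) = 0.9548 d⁻¹.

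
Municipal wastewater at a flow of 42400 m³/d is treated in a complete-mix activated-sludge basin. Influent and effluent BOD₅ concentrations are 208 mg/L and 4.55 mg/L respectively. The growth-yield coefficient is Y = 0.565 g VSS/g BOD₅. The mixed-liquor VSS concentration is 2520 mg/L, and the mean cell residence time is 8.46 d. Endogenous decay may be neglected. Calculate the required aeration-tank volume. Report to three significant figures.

V ≈ 16400 m³

Biomass mass balance (decay neglected): V·X = Y·Q·(S₀ − S)·θ_c, so V = 0.565 × 42400 × (208 − 4.55) × 8.46 / 2520 = 16362 m³.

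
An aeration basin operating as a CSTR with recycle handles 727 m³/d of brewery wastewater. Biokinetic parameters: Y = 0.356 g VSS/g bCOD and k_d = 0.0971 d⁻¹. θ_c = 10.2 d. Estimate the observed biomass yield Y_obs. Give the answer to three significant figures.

Y_obs ≈ 0.179 g VSS/g bCOD

Y_obs = Y / (1 + k_d θ_c) = 0.356 / (1 + 0.0971 × 10.2) = 0.356 / 1.990 = 0.1789.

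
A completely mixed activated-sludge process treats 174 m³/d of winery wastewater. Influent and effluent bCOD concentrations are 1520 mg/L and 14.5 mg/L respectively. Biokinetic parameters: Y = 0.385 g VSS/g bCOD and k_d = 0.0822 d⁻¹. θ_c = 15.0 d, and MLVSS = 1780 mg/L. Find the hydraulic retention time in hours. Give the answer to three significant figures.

τ ≈ 52.5 h

From the SRT design equation V = Y Q (S₀−S) θ_c / [X (1 + k_d θ_c)] = 0.385 × 174 × (1520 − 14.5) × 15.0 / [1780 × (1 + 0.0822 × 15.0)] = 1.51×10^6 / 3975 = 380.6 m³.
HRT = V/Q = 380.6 m³ / 174 m³·d⁻¹ = 2.187 d × 24 = 52.50 h.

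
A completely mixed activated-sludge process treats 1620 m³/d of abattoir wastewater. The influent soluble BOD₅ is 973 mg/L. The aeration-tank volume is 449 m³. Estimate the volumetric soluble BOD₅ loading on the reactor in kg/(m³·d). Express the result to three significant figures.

L_v = Q S₀ / V = 1620 × 973 × 10⁻³ / 449.0 = 3.511 kg/(m³·d).

L_v ≈ 3.51 kg soluble BOD₅/(m³·d)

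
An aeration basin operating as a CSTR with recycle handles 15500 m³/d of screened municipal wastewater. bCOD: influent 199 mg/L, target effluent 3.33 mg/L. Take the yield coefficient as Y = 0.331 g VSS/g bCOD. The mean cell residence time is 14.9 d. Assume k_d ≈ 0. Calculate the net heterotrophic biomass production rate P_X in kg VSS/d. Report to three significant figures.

P_X ≈ 1000 kg VSS/d

With endogenous decay neglected, the observed yield equals the true yield: Y_obs = Y = 0.331 g VSS/g bCOD.
ΔS = 199 − 3.33 = 195.7 mg/L, so the substrate removal rate is 15500 × 195.7/1000 = 3033 kg bCOD/d.
Net biomass production P_X = Y_obs × Q·(S₀ − S) = 0.3310 × 3033 = 1004 kg VSS/d.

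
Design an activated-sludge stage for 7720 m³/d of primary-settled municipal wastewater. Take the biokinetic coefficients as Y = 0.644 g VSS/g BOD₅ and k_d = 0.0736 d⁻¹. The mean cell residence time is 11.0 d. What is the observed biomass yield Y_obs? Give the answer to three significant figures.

Observed yield with endogenous decay: Y_obs = Y / (1 + k_d·θ_c) = 0.644 / (1 + 0.0736 × 11.0) = 0.644 / 1.810 = 0.3559 g VSS/g BOD₅.

Y_obs ≈ 0.356 g VSS/g BOD₅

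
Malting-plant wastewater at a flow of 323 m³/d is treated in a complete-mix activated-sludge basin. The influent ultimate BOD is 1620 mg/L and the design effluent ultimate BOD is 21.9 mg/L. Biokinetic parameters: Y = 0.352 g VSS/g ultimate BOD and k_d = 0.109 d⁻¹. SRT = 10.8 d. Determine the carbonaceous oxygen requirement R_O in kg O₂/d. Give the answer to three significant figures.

R_O ≈ 398 kg O₂/d

Observed yield with endogenous decay: Y_obs = Y / (1 + k_d·θ_c) = 0.352 / (1 + 0.109 × 10.8) = 0.352 / 2.177 = 0.1617 g VSS/g ultimate BOD.
Q·(S₀ − S) = 323 × (1620 − 21.9) × 10⁻³ = 516.2 kg/d removed.
P_X = Y_obs·Q·(S₀ − S) = 0.1617 × 516.2 = 83.45 kg VSS/d.
Carbonaceous O₂ demand = substrate oxidised − cell-mass equivalent = 516.2 − 1.42 × 83.45 = 397.7 kg O₂/d.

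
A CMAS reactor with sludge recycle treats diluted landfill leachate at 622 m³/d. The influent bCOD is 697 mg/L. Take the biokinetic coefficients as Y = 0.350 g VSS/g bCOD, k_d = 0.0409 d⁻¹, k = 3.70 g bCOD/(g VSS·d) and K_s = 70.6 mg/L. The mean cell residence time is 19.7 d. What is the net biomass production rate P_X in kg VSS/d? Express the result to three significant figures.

P_X ≈ 83.4 kg VSS/d

Effluent substrate depends only on kinetics and SRT: S = K_s(1 + k_d θ_c) / [θ_c(Yk − k_d) − 1] = 70.6 × (1 + 0.0409 × 19.7) / [19.7 × (0.350 × 3.70 − 0.0409) − 1] = 127.5 / 23.71 = 5.378 mg/L.
Y_obs = Y / (1 + k_d θ_c) = 0.350 / (1 + 0.0409 × 19.7) = 0.350 / 1.806 = 0.1938.
Mass of bCOD removed per day: Q(S₀ − S) = 622 × 691.6 g/m³ = 430.2 kg/d.
Biomass produced: P_X = Y_obs·Q·ΔS = 0.1938 × 430.2 ≈ 83.38 kg VSS/d.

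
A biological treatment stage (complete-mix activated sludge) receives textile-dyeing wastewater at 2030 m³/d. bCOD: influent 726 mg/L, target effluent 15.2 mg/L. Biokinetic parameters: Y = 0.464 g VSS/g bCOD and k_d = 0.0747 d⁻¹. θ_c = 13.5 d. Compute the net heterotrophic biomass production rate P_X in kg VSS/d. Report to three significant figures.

P_X ≈ 333 kg VSS/d

Observed yield with endogenous decay: Y_obs = Y / (1 + k_d·θ_c) = 0.464 / (1 + 0.0747 × 13.5) = 0.464 / 2.008 = 0.2310 g VSS/g bCOD.
Q·(S₀ − S) = 2030 × (726 − 15.2) × 10⁻³ = 1443 kg/d removed.
So the net sludge growth is P_X = 0.2310 × 1443 = 333.3 kg VSS/d.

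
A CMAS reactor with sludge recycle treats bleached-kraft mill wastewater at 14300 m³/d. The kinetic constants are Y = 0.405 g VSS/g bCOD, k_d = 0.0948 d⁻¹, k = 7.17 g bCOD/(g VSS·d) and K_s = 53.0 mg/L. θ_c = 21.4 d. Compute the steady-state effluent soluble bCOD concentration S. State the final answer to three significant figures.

For a completely mixed reactor with recycle the Lawrence–McCarty relation gives S = K_s·(1 + k_d·θ_c) / [θ_c·(Y·k − k_d) − 1] = 53.0 × (1 + 0.0948 × 21.4) / [21.4 × (0.405 × 7.17 − 0.0948) − 1] = 160.5 / 59.11 = 2.715 mg/L.

S ≈ 2.72 mg/L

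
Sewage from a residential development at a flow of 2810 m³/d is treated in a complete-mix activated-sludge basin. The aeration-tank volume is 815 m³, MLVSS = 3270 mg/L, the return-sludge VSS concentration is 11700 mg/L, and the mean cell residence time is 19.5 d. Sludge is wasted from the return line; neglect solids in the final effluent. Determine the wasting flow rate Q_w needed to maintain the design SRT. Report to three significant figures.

θ_c = V·X/(Q_w·X_r) when wasting from the recycle, so Q_w = V·X/(θ_c·X_r) = 815.0 × 3270 / (19.5 × 11700) = 11.68 m³/d.

Q_w ≈ 11.7 m³/d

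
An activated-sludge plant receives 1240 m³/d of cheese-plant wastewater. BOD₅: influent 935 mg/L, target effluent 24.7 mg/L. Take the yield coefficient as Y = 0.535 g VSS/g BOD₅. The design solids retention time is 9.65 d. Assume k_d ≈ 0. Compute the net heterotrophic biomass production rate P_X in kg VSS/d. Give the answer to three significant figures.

P_X ≈ 604 kg VSS/d

Since k_d ≈ 0, Y_obs = Y = 0.535 g VSS/g BOD₅.
Q·(S₀ − S) = 1240 × (935 − 24.7) × 10⁻³ = 1129 kg/d removed.
So the net sludge growth is P_X = 0.5350 × 1129 = 603.9 kg VSS/d.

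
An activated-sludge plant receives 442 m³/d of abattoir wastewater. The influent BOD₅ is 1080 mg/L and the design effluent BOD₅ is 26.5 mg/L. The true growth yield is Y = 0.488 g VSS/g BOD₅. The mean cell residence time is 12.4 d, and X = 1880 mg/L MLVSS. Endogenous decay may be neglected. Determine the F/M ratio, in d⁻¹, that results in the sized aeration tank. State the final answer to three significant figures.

F/M ≈ 0.169 d⁻¹

V·X = Y·Q·ΔS·θ_c gives V = 0.488 × 442 × (1080 − 26.5) × 12.4 / 1880 = 1499 m³.
Food-to-microorganism ratio F/M = Q S₀ / (V X) = 442 × 1080 / (1499 × 1880) = 0.1694 d⁻¹.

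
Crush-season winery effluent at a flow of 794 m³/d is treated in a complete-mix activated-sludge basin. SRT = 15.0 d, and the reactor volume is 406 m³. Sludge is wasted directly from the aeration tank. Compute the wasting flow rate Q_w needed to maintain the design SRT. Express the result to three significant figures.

Q_w ≈ 27.1 m³/d

For wasting at MLVSS concentration, Q_w = V/θ_c = 406.0/15.0 = 27.07 m³/d.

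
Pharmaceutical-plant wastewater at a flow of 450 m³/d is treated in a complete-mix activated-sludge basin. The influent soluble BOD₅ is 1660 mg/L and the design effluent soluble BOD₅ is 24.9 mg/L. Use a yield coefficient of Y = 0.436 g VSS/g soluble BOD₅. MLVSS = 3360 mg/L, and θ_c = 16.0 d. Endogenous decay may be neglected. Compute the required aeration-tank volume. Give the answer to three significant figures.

With k_d = 0 the design equation reduces to V = Y Q (S₀−S) θ_c / X = 0.436 × 450 × (1660 − 24.9) × 16.0 / 3360 = 1528 m³.

V ≈ 1530 m³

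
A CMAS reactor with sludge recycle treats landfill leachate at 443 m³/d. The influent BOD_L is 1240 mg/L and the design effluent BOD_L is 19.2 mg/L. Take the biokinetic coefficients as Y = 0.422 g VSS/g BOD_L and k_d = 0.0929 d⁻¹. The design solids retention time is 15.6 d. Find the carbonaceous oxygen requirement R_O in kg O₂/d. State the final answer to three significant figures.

R_O ≈ 408 kg O₂/d

The observed yield is Y_obs = Y/(1 + k_d·θ_c) = 0.422 / (1 + 0.0929 × 15.6) = 0.422 / 2.449 = 0.1723 g VSS per g BOD_L removed.
ΔS = 1240 − 19.2 = 1221 mg/L, so the substrate removal rate is 443 × 1221/1000 = 540.8 kg BOD_L/d.
Biomass synthesised: P_X = Y_obs × 540.8 = 93.18 kg VSS/d.
Carbonaceous O₂ demand = substrate oxidised − cell-mass equivalent = 540.8 − 1.42 × 93.18 = 408.5 kg O₂/d.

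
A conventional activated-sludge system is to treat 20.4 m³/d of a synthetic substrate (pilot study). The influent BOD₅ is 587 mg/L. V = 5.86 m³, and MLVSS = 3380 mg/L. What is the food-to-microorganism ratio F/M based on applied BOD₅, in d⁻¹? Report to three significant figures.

F/M = Q·S₀ / (V·X) = 20.4 × 587 / (5.860 × 3380) = 0.6046 g BOD₅·(g VSS·d)⁻¹.

F/M ≈ 0.605 d⁻¹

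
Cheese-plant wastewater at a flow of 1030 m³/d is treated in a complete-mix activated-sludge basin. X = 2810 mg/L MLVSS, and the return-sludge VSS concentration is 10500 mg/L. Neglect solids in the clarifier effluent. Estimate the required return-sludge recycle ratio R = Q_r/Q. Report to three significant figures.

R ≈ 0.365

Solids balance on the clarifier gives (1+R)X = R·X_r, so R = X/(X_r − X) = 2810 / (10500 − 2810) = 0.3654.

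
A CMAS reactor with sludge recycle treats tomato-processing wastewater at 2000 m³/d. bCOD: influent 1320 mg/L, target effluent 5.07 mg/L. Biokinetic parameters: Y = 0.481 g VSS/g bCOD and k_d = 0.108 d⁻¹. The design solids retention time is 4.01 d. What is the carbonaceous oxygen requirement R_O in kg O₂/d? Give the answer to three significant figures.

Correct the yield for decay: Y_obs = Y/(1 + k_d θ_c) = 0.481 / (1 + 0.108 × 4.01) = 0.481 / 1.433 = 0.3356.
Q·(S₀ − S) = 2000 × (1320 − 5.07) × 10⁻³ = 2630 kg/d removed.
Biomass synthesised: P_X = Y_obs × 2630 = 882.7 kg VSS/d.
Carbonaceous O₂ demand = substrate oxidised − cell-mass equivalent = 2630 − 1.42 × 882.7 = 1376 kg O₂/d.

R_O ≈ 1380 kg O₂/d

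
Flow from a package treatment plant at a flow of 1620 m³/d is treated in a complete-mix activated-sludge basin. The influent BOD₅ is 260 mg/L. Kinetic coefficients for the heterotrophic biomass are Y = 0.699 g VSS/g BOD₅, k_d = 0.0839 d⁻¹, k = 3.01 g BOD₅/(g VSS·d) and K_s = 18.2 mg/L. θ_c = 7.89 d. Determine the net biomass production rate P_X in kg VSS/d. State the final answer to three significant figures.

P_X ≈ 176 kg VSS/d

Effluent substrate depends only on kinetics and SRT: S = K_s(1 + k_d θ_c) / [θ_c(Yk − k_d) − 1] = 18.2 × (1 + 0.0839 × 7.89) / [7.89 × (0.699 × 3.01 − 0.0839) − 1] = 30.25 / 14.94 = 2.025 mg/L.
The observed yield is Y_obs = Y/(1 + k_d·θ_c) = 0.699 / (1 + 0.0839 × 7.89) = 0.699 / 1.662 = 0.4206 g VSS per g BOD₅ removed.
Mass of BOD₅ removed per day: Q(S₀ − S) = 1620 × 258.0 g/m³ = 417.9 kg/d.
So the net sludge growth is P_X = 0.4206 × 417.9 = 175.8 kg VSS/d.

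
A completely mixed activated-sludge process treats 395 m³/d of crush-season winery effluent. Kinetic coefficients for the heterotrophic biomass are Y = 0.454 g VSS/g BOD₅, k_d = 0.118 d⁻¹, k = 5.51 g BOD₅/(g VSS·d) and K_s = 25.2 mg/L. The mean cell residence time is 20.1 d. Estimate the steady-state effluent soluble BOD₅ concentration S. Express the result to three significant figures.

S ≈ 1.81 mg/L

Effluent substrate depends only on kinetics and SRT: S = K_s(1 + k_d θ_c) / [θ_c(Yk − k_d) − 1] = 25.2 × (1 + 0.118 × 20.1) / [20.1 × (0.454 × 5.51 − 0.118) − 1] = 84.97 / 46.91 = 1.811 mg/L.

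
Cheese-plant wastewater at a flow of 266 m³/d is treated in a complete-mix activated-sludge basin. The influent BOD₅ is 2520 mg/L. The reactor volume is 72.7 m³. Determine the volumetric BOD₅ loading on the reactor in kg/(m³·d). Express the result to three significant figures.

L_v = Q S₀ / V = 266 × 2520 × 10⁻³ / 72.70 = 9.220 kg/(m³·d).

L_v ≈ 9.22 kg BOD₅/(m³·d)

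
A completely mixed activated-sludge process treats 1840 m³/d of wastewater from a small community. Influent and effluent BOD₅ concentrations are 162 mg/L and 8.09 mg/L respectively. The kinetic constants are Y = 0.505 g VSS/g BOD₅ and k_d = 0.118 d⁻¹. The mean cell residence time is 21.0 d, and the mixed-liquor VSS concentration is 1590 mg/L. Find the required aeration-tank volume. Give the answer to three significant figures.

Steady-state biomass mass balance: V·X·(1 + k_d·θ_c) = Y·Q·(S₀ − S)·θ_c, so V = 0.505 × 1840 × (162 − 8.09) × 21.0 / [1590 × (1 + 0.118 × 21.0)] = 3×10^6 / 5530 = 543.1 m³.

V ≈ 543 m³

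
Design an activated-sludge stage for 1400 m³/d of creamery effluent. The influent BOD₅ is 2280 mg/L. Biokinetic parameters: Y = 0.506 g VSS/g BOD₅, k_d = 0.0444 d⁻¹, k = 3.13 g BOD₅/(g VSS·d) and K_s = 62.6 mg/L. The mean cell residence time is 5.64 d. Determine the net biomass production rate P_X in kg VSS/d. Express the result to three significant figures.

P_X ≈ 1290 kg VSS/d

For a completely mixed reactor with recycle the Lawrence–McCarty relation gives S = K_s·(1 + k_d·θ_c) / [θ_c·(Y·k − k_d) − 1] = 62.6 × (1 + 0.0444 × 5.64) / [5.64 × (0.506 × 3.13 − 0.0444) − 1] = 78.28 / 7.682 = 10.19 mg/L.
Observed yield with endogenous decay: Y_obs = Y / (1 + k_d·θ_c) = 0.506 / (1 + 0.0444 × 5.64) = 0.506 / 1.250 = 0.4047 g VSS/g BOD₅.
Mass of BOD₅ removed per day: Q(S₀ − S) = 1400 × 2270 g/m³ = 3178 kg/d.
P_X = Y_obs · Q(S₀ − S) = 0.4047 × 3178 = 1286 kg VSS/d.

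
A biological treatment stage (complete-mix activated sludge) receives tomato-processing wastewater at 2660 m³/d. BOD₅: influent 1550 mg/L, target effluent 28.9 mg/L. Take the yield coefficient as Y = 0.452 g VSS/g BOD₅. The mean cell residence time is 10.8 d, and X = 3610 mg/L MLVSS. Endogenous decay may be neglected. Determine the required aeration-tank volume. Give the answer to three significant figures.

V ≈ 5470 m³

Biomass mass balance (decay neglected): V·X = Y·Q·(S₀ − S)·θ_c, so V = 0.452 × 2660 × (1550 − 28.9) × 10.8 / 3610 = 5471 m³.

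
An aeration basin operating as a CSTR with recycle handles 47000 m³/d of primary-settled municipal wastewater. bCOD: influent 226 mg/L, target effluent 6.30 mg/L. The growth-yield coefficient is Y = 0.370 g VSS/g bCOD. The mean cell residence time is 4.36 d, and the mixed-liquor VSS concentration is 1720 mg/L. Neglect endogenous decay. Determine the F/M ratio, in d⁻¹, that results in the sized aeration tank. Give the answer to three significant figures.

F/M ≈ 0.638 d⁻¹

With k_d = 0 the design equation reduces to V = Y Q (S₀−S) θ_c / X = 0.370 × 47000 × (226 − 6.30) × 4.36 / 1720 = 9685 m³.
F/M = applied load / biomass = Q·S₀/(V·X) = 47000 × 226 / (9685 × 1720) = 0.6377 d⁻¹.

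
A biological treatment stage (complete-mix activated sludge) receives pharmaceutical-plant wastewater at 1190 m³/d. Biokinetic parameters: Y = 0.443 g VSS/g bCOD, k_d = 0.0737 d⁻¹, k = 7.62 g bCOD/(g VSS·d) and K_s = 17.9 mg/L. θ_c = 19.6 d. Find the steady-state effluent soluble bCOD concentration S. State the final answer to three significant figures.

Effluent substrate depends only on kinetics and SRT: S = K_s(1 + k_d θ_c) / [θ_c(Yk − k_d) − 1] = 17.9 × (1 + 0.0737 × 19.6) / [19.6 × (0.443 × 7.62 − 0.0737) − 1] = 43.76 / 63.72 = 0.6867 mg/L.

S ≈ 0.687 mg/L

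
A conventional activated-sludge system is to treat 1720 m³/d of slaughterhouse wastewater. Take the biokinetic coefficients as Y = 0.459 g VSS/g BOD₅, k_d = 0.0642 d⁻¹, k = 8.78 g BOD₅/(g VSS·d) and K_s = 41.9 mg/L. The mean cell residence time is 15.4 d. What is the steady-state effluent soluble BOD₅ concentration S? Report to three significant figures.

For a completely mixed reactor with recycle the Lawrence–McCarty relation gives S = K_s·(1 + k_d·θ_c) / [θ_c·(Y·k − k_d) − 1] = 41.9 × (1 + 0.0642 × 15.4) / [15.4 × (0.459 × 8.78 − 0.0642) − 1] = 83.33 / 60.07 = 1.387 mg/L.

S ≈ 1.39 mg/L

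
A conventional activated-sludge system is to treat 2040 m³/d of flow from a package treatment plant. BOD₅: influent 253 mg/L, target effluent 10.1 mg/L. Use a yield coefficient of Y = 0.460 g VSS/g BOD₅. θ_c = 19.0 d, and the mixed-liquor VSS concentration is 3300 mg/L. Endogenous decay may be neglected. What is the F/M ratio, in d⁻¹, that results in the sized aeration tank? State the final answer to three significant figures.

F/M ≈ 0.119 d⁻¹

V·X = Y·Q·ΔS·θ_c gives V = 0.460 × 2040 × (253 − 10.1) × 19.0 / 3300 = 1312 m³.
F/M = applied load / biomass = Q·S₀/(V·X) = 2040 × 253 / (1312 × 3300) = 0.1192 d⁻¹.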